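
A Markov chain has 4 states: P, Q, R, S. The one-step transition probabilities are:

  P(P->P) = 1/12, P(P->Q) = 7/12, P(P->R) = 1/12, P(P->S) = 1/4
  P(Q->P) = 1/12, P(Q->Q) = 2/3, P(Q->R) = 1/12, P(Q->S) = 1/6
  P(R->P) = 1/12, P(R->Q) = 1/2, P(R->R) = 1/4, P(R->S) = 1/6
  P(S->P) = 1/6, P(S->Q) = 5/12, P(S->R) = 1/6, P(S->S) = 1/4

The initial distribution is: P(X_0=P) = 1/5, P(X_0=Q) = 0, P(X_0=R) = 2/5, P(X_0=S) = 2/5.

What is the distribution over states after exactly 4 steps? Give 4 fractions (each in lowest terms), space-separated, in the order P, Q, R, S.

Answer: 3431/34560 61201/103680 153/1280 19793/103680

Derivation:
Propagating the distribution step by step (d_{t+1} = d_t * P):
d_0 = (P=1/5, Q=0, R=2/5, S=2/5)
  d_1[P] = 1/5*1/12 + 0*1/12 + 2/5*1/12 + 2/5*1/6 = 7/60
  d_1[Q] = 1/5*7/12 + 0*2/3 + 2/5*1/2 + 2/5*5/12 = 29/60
  d_1[R] = 1/5*1/12 + 0*1/12 + 2/5*1/4 + 2/5*1/6 = 11/60
  d_1[S] = 1/5*1/4 + 0*1/6 + 2/5*1/6 + 2/5*1/4 = 13/60
d_1 = (P=7/60, Q=29/60, R=11/60, S=13/60)
  d_2[P] = 7/60*1/12 + 29/60*1/12 + 11/60*1/12 + 13/60*1/6 = 73/720
  d_2[Q] = 7/60*7/12 + 29/60*2/3 + 11/60*1/2 + 13/60*5/12 = 103/180
  d_2[R] = 7/60*1/12 + 29/60*1/12 + 11/60*1/4 + 13/60*1/6 = 19/144
  d_2[S] = 7/60*1/4 + 29/60*1/6 + 11/60*1/6 + 13/60*1/4 = 7/36
d_2 = (P=73/720, Q=103/180, R=19/144, S=7/36)
  d_3[P] = 73/720*1/12 + 103/180*1/12 + 19/144*1/12 + 7/36*1/6 = 43/432
  d_3[Q] = 73/720*7/12 + 103/180*2/3 + 19/144*1/2 + 7/36*5/12 = 5077/8640
  d_3[R] = 73/720*1/12 + 103/180*1/12 + 19/144*1/4 + 7/36*1/6 = 35/288
  d_3[S] = 73/720*1/4 + 103/180*1/6 + 19/144*1/6 + 7/36*1/4 = 551/2880
d_3 = (P=43/432, Q=5077/8640, R=35/288, S=551/2880)
  d_4[P] = 43/432*1/12 + 5077/8640*1/12 + 35/288*1/12 + 551/2880*1/6 = 3431/34560
  d_4[Q] = 43/432*7/12 + 5077/8640*2/3 + 35/288*1/2 + 551/2880*5/12 = 61201/103680
  d_4[R] = 43/432*1/12 + 5077/8640*1/12 + 35/288*1/4 + 551/2880*1/6 = 153/1280
  d_4[S] = 43/432*1/4 + 5077/8640*1/6 + 35/288*1/6 + 551/2880*1/4 = 19793/103680
d_4 = (P=3431/34560, Q=61201/103680, R=153/1280, S=19793/103680)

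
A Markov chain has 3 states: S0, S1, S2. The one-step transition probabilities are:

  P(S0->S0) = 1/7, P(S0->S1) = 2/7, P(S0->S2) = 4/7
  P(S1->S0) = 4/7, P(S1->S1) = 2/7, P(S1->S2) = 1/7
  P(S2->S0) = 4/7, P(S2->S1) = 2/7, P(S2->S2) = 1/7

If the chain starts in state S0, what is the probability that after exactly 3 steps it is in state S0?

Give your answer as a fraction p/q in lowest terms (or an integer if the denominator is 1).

Answer: 121/343

Derivation:
Computing P^3 by repeated multiplication:
P^1 =
  S0: [1/7, 2/7, 4/7]
  S1: [4/7, 2/7, 1/7]
  S2: [4/7, 2/7, 1/7]
P^2 =
  S0: [25/49, 2/7, 10/49]
  S1: [16/49, 2/7, 19/49]
  S2: [16/49, 2/7, 19/49]
P^3 =
  S0: [121/343, 2/7, 124/343]
  S1: [148/343, 2/7, 97/343]
  S2: [148/343, 2/7, 97/343]

(P^3)[S0 -> S0] = 121/343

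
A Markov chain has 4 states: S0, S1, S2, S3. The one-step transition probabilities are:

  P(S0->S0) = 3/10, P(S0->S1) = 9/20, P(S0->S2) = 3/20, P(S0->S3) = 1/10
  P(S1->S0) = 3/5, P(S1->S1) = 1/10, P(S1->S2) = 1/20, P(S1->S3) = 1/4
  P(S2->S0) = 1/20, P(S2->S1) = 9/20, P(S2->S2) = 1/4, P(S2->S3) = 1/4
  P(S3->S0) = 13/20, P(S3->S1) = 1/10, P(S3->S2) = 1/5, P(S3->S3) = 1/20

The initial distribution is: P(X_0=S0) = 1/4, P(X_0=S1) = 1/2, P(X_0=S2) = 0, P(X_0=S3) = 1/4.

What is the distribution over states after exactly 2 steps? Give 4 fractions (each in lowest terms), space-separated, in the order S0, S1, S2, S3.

Answer: 77/200 131/400 241/1600 219/1600

Derivation:
Propagating the distribution step by step (d_{t+1} = d_t * P):
d_0 = (S0=1/4, S1=1/2, S2=0, S3=1/4)
  d_1[S0] = 1/4*3/10 + 1/2*3/5 + 0*1/20 + 1/4*13/20 = 43/80
  d_1[S1] = 1/4*9/20 + 1/2*1/10 + 0*9/20 + 1/4*1/10 = 3/16
  d_1[S2] = 1/4*3/20 + 1/2*1/20 + 0*1/4 + 1/4*1/5 = 9/80
  d_1[S3] = 1/4*1/10 + 1/2*1/4 + 0*1/4 + 1/4*1/20 = 13/80
d_1 = (S0=43/80, S1=3/16, S2=9/80, S3=13/80)
  d_2[S0] = 43/80*3/10 + 3/16*3/5 + 9/80*1/20 + 13/80*13/20 = 77/200
  d_2[S1] = 43/80*9/20 + 3/16*1/10 + 9/80*9/20 + 13/80*1/10 = 131/400
  d_2[S2] = 43/80*3/20 + 3/16*1/20 + 9/80*1/4 + 13/80*1/5 = 241/1600
  d_2[S3] = 43/80*1/10 + 3/16*1/4 + 9/80*1/4 + 13/80*1/20 = 219/1600
d_2 = (S0=77/200, S1=131/400, S2=241/1600, S3=219/1600)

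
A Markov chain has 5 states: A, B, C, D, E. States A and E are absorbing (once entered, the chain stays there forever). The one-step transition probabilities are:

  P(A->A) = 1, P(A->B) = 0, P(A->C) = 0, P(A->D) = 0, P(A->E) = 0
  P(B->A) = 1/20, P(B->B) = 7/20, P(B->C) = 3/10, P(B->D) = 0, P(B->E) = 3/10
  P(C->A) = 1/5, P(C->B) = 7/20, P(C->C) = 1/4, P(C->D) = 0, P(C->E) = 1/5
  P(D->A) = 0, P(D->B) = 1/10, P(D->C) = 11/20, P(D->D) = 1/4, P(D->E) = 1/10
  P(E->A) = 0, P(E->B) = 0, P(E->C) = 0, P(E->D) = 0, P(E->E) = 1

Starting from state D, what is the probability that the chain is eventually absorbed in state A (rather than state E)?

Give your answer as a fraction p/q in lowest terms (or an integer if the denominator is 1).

Let a_i = P(absorbed in A | start in state i).
Boundary conditions: a_A = 1, a_E = 0.
For each transient state i, a_i = sum_j P(i->j) * a_j:
  a_B = 1/20*a_A + 7/20*a_B + 3/10*a_C + 0*a_D + 3/10*a_E
  a_C = 1/5*a_A + 7/20*a_B + 1/4*a_C + 0*a_D + 1/5*a_E
  a_D = 0*a_A + 1/10*a_B + 11/20*a_C + 1/4*a_D + 1/10*a_E

Substituting a_A = 1 and a_E = 0, rearrange to (I - Q) a = r where r[i] = P(i -> A):
  [13/20, -3/10, 0] . (a_B, a_C, a_D) = 1/20
  [-7/20, 3/4, 0] . (a_B, a_C, a_D) = 1/5
  [-1/10, -11/20, 3/4] . (a_B, a_C, a_D) = 0

Solving yields:
  a_B = 13/51
  a_C = 59/153
  a_D = 727/2295

Starting state is D, so the absorption probability is a_D = 727/2295.

Answer: 727/2295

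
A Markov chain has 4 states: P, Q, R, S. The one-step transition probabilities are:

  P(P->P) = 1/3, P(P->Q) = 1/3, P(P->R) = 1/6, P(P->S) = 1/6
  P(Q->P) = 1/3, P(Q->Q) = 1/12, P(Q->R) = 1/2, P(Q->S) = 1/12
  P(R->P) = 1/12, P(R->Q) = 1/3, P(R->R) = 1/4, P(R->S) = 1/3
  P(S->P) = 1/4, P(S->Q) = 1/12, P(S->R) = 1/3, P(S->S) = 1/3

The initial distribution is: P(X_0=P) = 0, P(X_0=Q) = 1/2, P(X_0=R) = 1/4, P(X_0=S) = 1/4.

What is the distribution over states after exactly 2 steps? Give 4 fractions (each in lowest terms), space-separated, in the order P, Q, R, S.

Answer: 125/576 47/192 163/576 49/192

Derivation:
Propagating the distribution step by step (d_{t+1} = d_t * P):
d_0 = (P=0, Q=1/2, R=1/4, S=1/4)
  d_1[P] = 0*1/3 + 1/2*1/3 + 1/4*1/12 + 1/4*1/4 = 1/4
  d_1[Q] = 0*1/3 + 1/2*1/12 + 1/4*1/3 + 1/4*1/12 = 7/48
  d_1[R] = 0*1/6 + 1/2*1/2 + 1/4*1/4 + 1/4*1/3 = 19/48
  d_1[S] = 0*1/6 + 1/2*1/12 + 1/4*1/3 + 1/4*1/3 = 5/24
d_1 = (P=1/4, Q=7/48, R=19/48, S=5/24)
  d_2[P] = 1/4*1/3 + 7/48*1/3 + 19/48*1/12 + 5/24*1/4 = 125/576
  d_2[Q] = 1/4*1/3 + 7/48*1/12 + 19/48*1/3 + 5/24*1/12 = 47/192
  d_2[R] = 1/4*1/6 + 7/48*1/2 + 19/48*1/4 + 5/24*1/3 = 163/576
  d_2[S] = 1/4*1/6 + 7/48*1/12 + 19/48*1/3 + 5/24*1/3 = 49/192
d_2 = (P=125/576, Q=47/192, R=163/576, S=49/192)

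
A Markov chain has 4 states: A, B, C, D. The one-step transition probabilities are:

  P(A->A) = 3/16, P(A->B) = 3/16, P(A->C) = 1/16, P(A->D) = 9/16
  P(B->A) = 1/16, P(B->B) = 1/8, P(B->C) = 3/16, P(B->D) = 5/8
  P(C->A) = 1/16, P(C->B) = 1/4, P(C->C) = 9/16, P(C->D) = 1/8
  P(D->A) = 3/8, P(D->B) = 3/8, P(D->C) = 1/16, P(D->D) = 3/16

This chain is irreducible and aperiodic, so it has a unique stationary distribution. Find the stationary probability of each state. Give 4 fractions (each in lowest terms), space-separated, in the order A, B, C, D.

The stationary distribution satisfies pi = pi * P, i.e.:
  pi_A = 3/16*pi_A + 1/16*pi_B + 1/16*pi_C + 3/8*pi_D
  pi_B = 3/16*pi_A + 1/8*pi_B + 1/4*pi_C + 3/8*pi_D
  pi_C = 1/16*pi_A + 3/16*pi_B + 9/16*pi_C + 1/16*pi_D
  pi_D = 9/16*pi_A + 5/8*pi_B + 1/8*pi_C + 3/16*pi_D
with normalization: pi_A + pi_B + pi_C + pi_D = 1.

Using the first 3 balance equations plus normalization, the linear system A*pi = b is:
  [-13/16, 1/16, 1/16, 3/8] . pi = 0
  [3/16, -7/8, 1/4, 3/8] . pi = 0
  [1/16, 3/16, -7/16, 1/16] . pi = 0
  [1, 1, 1, 1] . pi = 1

Solving yields:
  pi_A = 297/1483
  pi_B = 745/2966
  pi_C = 557/2966
  pi_D = 535/1483

Verification (pi * P):
  297/1483*3/16 + 745/2966*1/16 + 557/2966*1/16 + 535/1483*3/8 = 297/1483 = pi_A  (ok)
  297/1483*3/16 + 745/2966*1/8 + 557/2966*1/4 + 535/1483*3/8 = 745/2966 = pi_B  (ok)
  297/1483*1/16 + 745/2966*3/16 + 557/2966*9/16 + 535/1483*1/16 = 557/2966 = pi_C  (ok)
  297/1483*9/16 + 745/2966*5/8 + 557/2966*1/8 + 535/1483*3/16 = 535/1483 = pi_D  (ok)

Answer: 297/1483 745/2966 557/2966 535/1483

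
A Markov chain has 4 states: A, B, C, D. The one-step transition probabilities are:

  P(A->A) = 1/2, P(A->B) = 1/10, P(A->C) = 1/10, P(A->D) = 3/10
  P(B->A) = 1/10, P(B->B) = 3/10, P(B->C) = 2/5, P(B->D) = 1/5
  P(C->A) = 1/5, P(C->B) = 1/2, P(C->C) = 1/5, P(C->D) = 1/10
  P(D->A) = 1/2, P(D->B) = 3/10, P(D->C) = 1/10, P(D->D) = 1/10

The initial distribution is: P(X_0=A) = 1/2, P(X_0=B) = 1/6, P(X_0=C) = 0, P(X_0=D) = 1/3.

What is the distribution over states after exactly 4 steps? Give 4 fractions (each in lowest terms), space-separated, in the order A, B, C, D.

Answer: 6777/20000 4021/15000 3941/20000 5881/30000

Derivation:
Propagating the distribution step by step (d_{t+1} = d_t * P):
d_0 = (A=1/2, B=1/6, C=0, D=1/3)
  d_1[A] = 1/2*1/2 + 1/6*1/10 + 0*1/5 + 1/3*1/2 = 13/30
  d_1[B] = 1/2*1/10 + 1/6*3/10 + 0*1/2 + 1/3*3/10 = 1/5
  d_1[C] = 1/2*1/10 + 1/6*2/5 + 0*1/5 + 1/3*1/10 = 3/20
  d_1[D] = 1/2*3/10 + 1/6*1/5 + 0*1/10 + 1/3*1/10 = 13/60
d_1 = (A=13/30, B=1/5, C=3/20, D=13/60)
  d_2[A] = 13/30*1/2 + 1/5*1/10 + 3/20*1/5 + 13/60*1/2 = 3/8
  d_2[B] = 13/30*1/10 + 1/5*3/10 + 3/20*1/2 + 13/60*3/10 = 73/300
  d_2[C] = 13/30*1/10 + 1/5*2/5 + 3/20*1/5 + 13/60*1/10 = 7/40
  d_2[D] = 13/30*3/10 + 1/5*1/5 + 3/20*1/10 + 13/60*1/10 = 31/150
d_2 = (A=3/8, B=73/300, C=7/40, D=31/150)
  d_3[A] = 3/8*1/2 + 73/300*1/10 + 7/40*1/5 + 31/150*1/2 = 2101/6000
  d_3[B] = 3/8*1/10 + 73/300*3/10 + 7/40*1/2 + 31/150*3/10 = 13/50
  d_3[C] = 3/8*1/10 + 73/300*2/5 + 7/40*1/5 + 31/150*1/10 = 381/2000
  d_3[D] = 3/8*3/10 + 73/300*1/5 + 7/40*1/10 + 31/150*1/10 = 299/1500
d_3 = (A=2101/6000, B=13/50, C=381/2000, D=299/1500)
  d_4[A] = 2101/6000*1/2 + 13/50*1/10 + 381/2000*1/5 + 299/1500*1/2 = 6777/20000
  d_4[B] = 2101/6000*1/10 + 13/50*3/10 + 381/2000*1/2 + 299/1500*3/10 = 4021/15000
  d_4[C] = 2101/6000*1/10 + 13/50*2/5 + 381/2000*1/5 + 299/1500*1/10 = 3941/20000
  d_4[D] = 2101/6000*3/10 + 13/50*1/5 + 381/2000*1/10 + 299/1500*1/10 = 5881/30000
d_4 = (A=6777/20000, B=4021/15000, C=3941/20000, D=5881/30000)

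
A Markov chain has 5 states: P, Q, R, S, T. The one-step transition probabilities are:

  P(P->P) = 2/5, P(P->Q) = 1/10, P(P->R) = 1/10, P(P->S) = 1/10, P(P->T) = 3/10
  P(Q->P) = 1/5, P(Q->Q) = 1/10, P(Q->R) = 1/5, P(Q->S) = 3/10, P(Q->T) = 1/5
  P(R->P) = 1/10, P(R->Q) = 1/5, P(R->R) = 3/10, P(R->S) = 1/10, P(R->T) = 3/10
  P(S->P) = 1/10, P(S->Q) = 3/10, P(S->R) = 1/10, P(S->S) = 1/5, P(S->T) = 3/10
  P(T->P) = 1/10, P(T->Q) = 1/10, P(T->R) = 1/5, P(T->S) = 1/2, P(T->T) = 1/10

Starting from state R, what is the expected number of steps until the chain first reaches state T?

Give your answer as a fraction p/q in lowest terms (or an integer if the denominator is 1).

Let h_i = expected steps to first reach T from state i.
Boundary: h_T = 0.
First-step equations for the other states:
  h_P = 1 + 2/5*h_P + 1/10*h_Q + 1/10*h_R + 1/10*h_S + 3/10*h_T
  h_Q = 1 + 1/5*h_P + 1/10*h_Q + 1/5*h_R + 3/10*h_S + 1/5*h_T
  h_R = 1 + 1/10*h_P + 1/5*h_Q + 3/10*h_R + 1/10*h_S + 3/10*h_T
  h_S = 1 + 1/10*h_P + 3/10*h_Q + 1/10*h_R + 1/5*h_S + 3/10*h_T

Substituting h_T = 0 and rearranging gives the linear system (I - Q) h = 1:
  [3/5, -1/10, -1/10, -1/10] . (h_P, h_Q, h_R, h_S) = 1
  [-1/5, 9/10, -1/5, -3/10] . (h_P, h_Q, h_R, h_S) = 1
  [-1/10, -1/5, 7/10, -1/10] . (h_P, h_Q, h_R, h_S) = 1
  [-1/10, -3/10, -1/10, 4/5] . (h_P, h_Q, h_R, h_S) = 1

Solving yields:
  h_P = 7/2
  h_Q = 751/194
  h_R = 344/97
  h_S = 695/194

Starting state is R, so the expected hitting time is h_R = 344/97.

Answer: 344/97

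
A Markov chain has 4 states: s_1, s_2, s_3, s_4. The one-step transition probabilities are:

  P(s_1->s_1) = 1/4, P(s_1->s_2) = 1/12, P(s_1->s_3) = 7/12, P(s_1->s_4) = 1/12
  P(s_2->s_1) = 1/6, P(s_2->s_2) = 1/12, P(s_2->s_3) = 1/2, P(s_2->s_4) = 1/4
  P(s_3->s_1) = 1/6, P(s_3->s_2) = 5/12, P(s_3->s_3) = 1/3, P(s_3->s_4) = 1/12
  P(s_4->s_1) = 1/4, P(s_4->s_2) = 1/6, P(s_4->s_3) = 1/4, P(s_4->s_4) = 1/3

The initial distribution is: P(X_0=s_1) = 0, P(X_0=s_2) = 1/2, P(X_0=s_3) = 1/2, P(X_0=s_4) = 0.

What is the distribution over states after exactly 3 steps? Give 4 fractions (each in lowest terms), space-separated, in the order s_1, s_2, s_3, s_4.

Answer: 85/432 25/108 11/27 71/432

Derivation:
Propagating the distribution step by step (d_{t+1} = d_t * P):
d_0 = (s_1=0, s_2=1/2, s_3=1/2, s_4=0)
  d_1[s_1] = 0*1/4 + 1/2*1/6 + 1/2*1/6 + 0*1/4 = 1/6
  d_1[s_2] = 0*1/12 + 1/2*1/12 + 1/2*5/12 + 0*1/6 = 1/4
  d_1[s_3] = 0*7/12 + 1/2*1/2 + 1/2*1/3 + 0*1/4 = 5/12
  d_1[s_4] = 0*1/12 + 1/2*1/4 + 1/2*1/12 + 0*1/3 = 1/6
d_1 = (s_1=1/6, s_2=1/4, s_3=5/12, s_4=1/6)
  d_2[s_1] = 1/6*1/4 + 1/4*1/6 + 5/12*1/6 + 1/6*1/4 = 7/36
  d_2[s_2] = 1/6*1/12 + 1/4*1/12 + 5/12*5/12 + 1/6*1/6 = 17/72
  d_2[s_3] = 1/6*7/12 + 1/4*1/2 + 5/12*1/3 + 1/6*1/4 = 29/72
  d_2[s_4] = 1/6*1/12 + 1/4*1/4 + 5/12*1/12 + 1/6*1/3 = 1/6
d_2 = (s_1=7/36, s_2=17/72, s_3=29/72, s_4=1/6)
  d_3[s_1] = 7/36*1/4 + 17/72*1/6 + 29/72*1/6 + 1/6*1/4 = 85/432
  d_3[s_2] = 7/36*1/12 + 17/72*1/12 + 29/72*5/12 + 1/6*1/6 = 25/108
  d_3[s_3] = 7/36*7/12 + 17/72*1/2 + 29/72*1/3 + 1/6*1/4 = 11/27
  d_3[s_4] = 7/36*1/12 + 17/72*1/4 + 29/72*1/12 + 1/6*1/3 = 71/432
d_3 = (s_1=85/432, s_2=25/108, s_3=11/27, s_4=71/432)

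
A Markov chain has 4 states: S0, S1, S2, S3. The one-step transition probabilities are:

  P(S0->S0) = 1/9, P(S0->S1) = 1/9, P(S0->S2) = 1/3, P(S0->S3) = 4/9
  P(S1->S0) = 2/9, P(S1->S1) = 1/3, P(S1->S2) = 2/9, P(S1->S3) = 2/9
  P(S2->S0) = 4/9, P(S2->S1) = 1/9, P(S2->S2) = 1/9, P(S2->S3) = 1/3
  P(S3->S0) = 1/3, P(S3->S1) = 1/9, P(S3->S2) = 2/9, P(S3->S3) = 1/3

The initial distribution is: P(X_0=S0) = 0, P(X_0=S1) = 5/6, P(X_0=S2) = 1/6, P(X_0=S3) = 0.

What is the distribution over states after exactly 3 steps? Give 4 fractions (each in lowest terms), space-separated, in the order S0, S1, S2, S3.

Answer: 1225/4374 329/2187 55/243 1501/4374

Derivation:
Propagating the distribution step by step (d_{t+1} = d_t * P):
d_0 = (S0=0, S1=5/6, S2=1/6, S3=0)
  d_1[S0] = 0*1/9 + 5/6*2/9 + 1/6*4/9 + 0*1/3 = 7/27
  d_1[S1] = 0*1/9 + 5/6*1/3 + 1/6*1/9 + 0*1/9 = 8/27
  d_1[S2] = 0*1/3 + 5/6*2/9 + 1/6*1/9 + 0*2/9 = 11/54
  d_1[S3] = 0*4/9 + 5/6*2/9 + 1/6*1/3 + 0*1/3 = 13/54
d_1 = (S0=7/27, S1=8/27, S2=11/54, S3=13/54)
  d_2[S0] = 7/27*1/9 + 8/27*2/9 + 11/54*4/9 + 13/54*1/3 = 43/162
  d_2[S1] = 7/27*1/9 + 8/27*1/3 + 11/54*1/9 + 13/54*1/9 = 43/243
  d_2[S2] = 7/27*1/3 + 8/27*2/9 + 11/54*1/9 + 13/54*2/9 = 37/162
  d_2[S3] = 7/27*4/9 + 8/27*2/9 + 11/54*1/3 + 13/54*1/3 = 80/243
d_2 = (S0=43/162, S1=43/243, S2=37/162, S3=80/243)
  d_3[S0] = 43/162*1/9 + 43/243*2/9 + 37/162*4/9 + 80/243*1/3 = 1225/4374
  d_3[S1] = 43/162*1/9 + 43/243*1/3 + 37/162*1/9 + 80/243*1/9 = 329/2187
  d_3[S2] = 43/162*1/3 + 43/243*2/9 + 37/162*1/9 + 80/243*2/9 = 55/243
  d_3[S3] = 43/162*4/9 + 43/243*2/9 + 37/162*1/3 + 80/243*1/3 = 1501/4374
d_3 = (S0=1225/4374, S1=329/2187, S2=55/243, S3=1501/4374)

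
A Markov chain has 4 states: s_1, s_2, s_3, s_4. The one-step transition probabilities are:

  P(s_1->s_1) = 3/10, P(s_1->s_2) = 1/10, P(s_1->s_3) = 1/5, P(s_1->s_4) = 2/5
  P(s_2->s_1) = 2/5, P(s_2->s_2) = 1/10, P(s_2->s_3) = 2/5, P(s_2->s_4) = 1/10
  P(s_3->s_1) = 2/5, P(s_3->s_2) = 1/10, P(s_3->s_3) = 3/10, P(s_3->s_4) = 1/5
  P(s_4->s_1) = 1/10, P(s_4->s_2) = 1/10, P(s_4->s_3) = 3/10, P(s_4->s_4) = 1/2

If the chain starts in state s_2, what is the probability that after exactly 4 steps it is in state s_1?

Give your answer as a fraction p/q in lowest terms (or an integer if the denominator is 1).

Answer: 537/2000

Derivation:
Computing P^4 by repeated multiplication:
P^1 =
  s_1: [3/10, 1/10, 1/5, 2/5]
  s_2: [2/5, 1/10, 2/5, 1/10]
  s_3: [2/5, 1/10, 3/10, 1/5]
  s_4: [1/10, 1/10, 3/10, 1/2]
P^2 =
  s_1: [1/4, 1/10, 7/25, 37/100]
  s_2: [33/100, 1/10, 27/100, 3/10]
  s_3: [3/10, 1/10, 27/100, 33/100]
  s_4: [6/25, 1/10, 3/10, 9/25]
P^3 =
  s_1: [33/125, 1/10, 57/200, 351/1000]
  s_2: [277/1000, 1/10, 277/1000, 173/500]
  s_3: [271/1000, 1/10, 7/25, 349/1000]
  s_4: [67/250, 1/10, 143/500, 173/500]
P^4 =
  s_1: [2683/10000, 1/10, 709/2500, 3481/10000]
  s_2: [537/2000, 1/10, 2823/10000, 873/2500]
  s_3: [1341/5000, 1/10, 2829/10000, 3489/10000]
  s_4: [1347/5000, 1/10, 177/625, 1737/5000]

(P^4)[s_2 -> s_1] = 537/2000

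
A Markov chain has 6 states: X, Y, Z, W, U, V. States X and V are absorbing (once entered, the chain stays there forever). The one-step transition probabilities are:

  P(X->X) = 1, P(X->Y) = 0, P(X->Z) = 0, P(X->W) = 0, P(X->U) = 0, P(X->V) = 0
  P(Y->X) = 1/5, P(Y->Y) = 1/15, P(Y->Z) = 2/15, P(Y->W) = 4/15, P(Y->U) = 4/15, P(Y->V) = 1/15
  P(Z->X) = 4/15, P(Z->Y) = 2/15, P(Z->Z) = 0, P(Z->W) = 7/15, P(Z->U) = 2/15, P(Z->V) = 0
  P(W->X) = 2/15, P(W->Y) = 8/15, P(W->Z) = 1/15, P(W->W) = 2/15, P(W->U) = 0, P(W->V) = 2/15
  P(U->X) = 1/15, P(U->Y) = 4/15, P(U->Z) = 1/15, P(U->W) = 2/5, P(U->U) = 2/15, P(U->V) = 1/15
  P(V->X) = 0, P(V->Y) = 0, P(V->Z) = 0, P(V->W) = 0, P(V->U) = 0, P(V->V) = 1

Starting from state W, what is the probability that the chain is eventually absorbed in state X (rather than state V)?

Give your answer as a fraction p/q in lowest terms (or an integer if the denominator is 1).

Let a_i = P(absorbed in X | start in state i).
Boundary conditions: a_X = 1, a_V = 0.
For each transient state i, a_i = sum_j P(i->j) * a_j:
  a_Y = 1/5*a_X + 1/15*a_Y + 2/15*a_Z + 4/15*a_W + 4/15*a_U + 1/15*a_V
  a_Z = 4/15*a_X + 2/15*a_Y + 0*a_Z + 7/15*a_W + 2/15*a_U + 0*a_V
  a_W = 2/15*a_X + 8/15*a_Y + 1/15*a_Z + 2/15*a_W + 0*a_U + 2/15*a_V
  a_U = 1/15*a_X + 4/15*a_Y + 1/15*a_Z + 2/5*a_W + 2/15*a_U + 1/15*a_V

Substituting a_X = 1 and a_V = 0, rearrange to (I - Q) a = r where r[i] = P(i -> X):
  [14/15, -2/15, -4/15, -4/15] . (a_Y, a_Z, a_W, a_U) = 1/5
  [-2/15, 1, -7/15, -2/15] . (a_Y, a_Z, a_W, a_U) = 4/15
  [-8/15, -1/15, 13/15, 0] . (a_Y, a_Z, a_W, a_U) = 2/15
  [-4/15, -1/15, -2/5, 13/15] . (a_Y, a_Z, a_W, a_U) = 1/15

Solving yields:
  a_Y = 6313/9288
  a_Z = 6827/9288
  a_W = 5839/9288
  a_U = 653/1032

Starting state is W, so the absorption probability is a_W = 5839/9288.

Answer: 5839/9288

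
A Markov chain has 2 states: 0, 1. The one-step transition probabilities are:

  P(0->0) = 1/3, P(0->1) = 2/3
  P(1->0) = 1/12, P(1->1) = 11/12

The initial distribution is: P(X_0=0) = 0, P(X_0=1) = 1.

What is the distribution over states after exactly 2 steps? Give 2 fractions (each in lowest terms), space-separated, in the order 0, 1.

Propagating the distribution step by step (d_{t+1} = d_t * P):
d_0 = (0=0, 1=1)
  d_1[0] = 0*1/3 + 1*1/12 = 1/12
  d_1[1] = 0*2/3 + 1*11/12 = 11/12
d_1 = (0=1/12, 1=11/12)
  d_2[0] = 1/12*1/3 + 11/12*1/12 = 5/48
  d_2[1] = 1/12*2/3 + 11/12*11/12 = 43/48
d_2 = (0=5/48, 1=43/48)

Answer: 5/48 43/48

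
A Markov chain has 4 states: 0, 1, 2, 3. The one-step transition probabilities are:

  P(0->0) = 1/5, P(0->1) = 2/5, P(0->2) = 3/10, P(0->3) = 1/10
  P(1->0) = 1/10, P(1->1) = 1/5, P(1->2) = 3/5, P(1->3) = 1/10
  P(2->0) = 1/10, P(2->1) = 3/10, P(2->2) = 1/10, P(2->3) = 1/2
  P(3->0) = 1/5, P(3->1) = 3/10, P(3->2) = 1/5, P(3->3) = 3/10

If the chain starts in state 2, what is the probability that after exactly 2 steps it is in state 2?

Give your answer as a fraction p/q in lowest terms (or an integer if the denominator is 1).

Answer: 8/25

Derivation:
Computing P^2 by repeated multiplication:
P^1 =
  0: [1/5, 2/5, 3/10, 1/10]
  1: [1/10, 1/5, 3/5, 1/10]
  2: [1/10, 3/10, 1/10, 1/2]
  3: [1/5, 3/10, 1/5, 3/10]
P^2 =
  0: [13/100, 7/25, 7/20, 6/25]
  1: [3/25, 29/100, 23/100, 9/25]
  2: [4/25, 7/25, 8/25, 6/25]
  3: [3/20, 29/100, 8/25, 6/25]

(P^2)[2 -> 2] = 8/25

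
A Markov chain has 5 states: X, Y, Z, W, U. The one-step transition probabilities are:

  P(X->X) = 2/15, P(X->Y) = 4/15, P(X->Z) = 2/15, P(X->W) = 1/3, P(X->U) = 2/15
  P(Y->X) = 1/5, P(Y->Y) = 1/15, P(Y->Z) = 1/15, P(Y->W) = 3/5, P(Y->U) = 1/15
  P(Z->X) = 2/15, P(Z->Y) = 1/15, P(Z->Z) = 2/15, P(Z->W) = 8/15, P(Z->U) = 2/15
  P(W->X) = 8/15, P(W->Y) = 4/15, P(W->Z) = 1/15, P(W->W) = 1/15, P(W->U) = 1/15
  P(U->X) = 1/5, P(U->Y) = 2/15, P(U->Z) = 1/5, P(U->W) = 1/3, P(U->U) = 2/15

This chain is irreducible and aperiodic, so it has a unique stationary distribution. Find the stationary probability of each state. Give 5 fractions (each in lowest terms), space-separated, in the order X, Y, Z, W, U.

Answer: 5342/19005 2453/12670 2008/19005 2031/6335 251/2534

Derivation:
The stationary distribution satisfies pi = pi * P, i.e.:
  pi_X = 2/15*pi_X + 1/5*pi_Y + 2/15*pi_Z + 8/15*pi_W + 1/5*pi_U
  pi_Y = 4/15*pi_X + 1/15*pi_Y + 1/15*pi_Z + 4/15*pi_W + 2/15*pi_U
  pi_Z = 2/15*pi_X + 1/15*pi_Y + 2/15*pi_Z + 1/15*pi_W + 1/5*pi_U
  pi_W = 1/3*pi_X + 3/5*pi_Y + 8/15*pi_Z + 1/15*pi_W + 1/3*pi_U
  pi_U = 2/15*pi_X + 1/15*pi_Y + 2/15*pi_Z + 1/15*pi_W + 2/15*pi_U
with normalization: pi_X + pi_Y + pi_Z + pi_W + pi_U = 1.

Using the first 4 balance equations plus normalization, the linear system A*pi = b is:
  [-13/15, 1/5, 2/15, 8/15, 1/5] . pi = 0
  [4/15, -14/15, 1/15, 4/15, 2/15] . pi = 0
  [2/15, 1/15, -13/15, 1/15, 1/5] . pi = 0
  [1/3, 3/5, 8/15, -14/15, 1/3] . pi = 0
  [1, 1, 1, 1, 1] . pi = 1

Solving yields:
  pi_X = 5342/19005
  pi_Y = 2453/12670
  pi_Z = 2008/19005
  pi_W = 2031/6335
  pi_U = 251/2534

Verification (pi * P):
  5342/19005*2/15 + 2453/12670*1/5 + 2008/19005*2/15 + 2031/6335*8/15 + 251/2534*1/5 = 5342/19005 = pi_X  (ok)
  5342/19005*4/15 + 2453/12670*1/15 + 2008/19005*1/15 + 2031/6335*4/15 + 251/2534*2/15 = 2453/12670 = pi_Y  (ok)
  5342/19005*2/15 + 2453/12670*1/15 + 2008/19005*2/15 + 2031/6335*1/15 + 251/2534*1/5 = 2008/19005 = pi_Z  (ok)
  5342/19005*1/3 + 2453/12670*3/5 + 2008/19005*8/15 + 2031/6335*1/15 + 251/2534*1/3 = 2031/6335 = pi_W  (ok)
  5342/19005*2/15 + 2453/12670*1/15 + 2008/19005*2/15 + 2031/6335*1/15 + 251/2534*2/15 = 251/2534 = pi_U  (ok)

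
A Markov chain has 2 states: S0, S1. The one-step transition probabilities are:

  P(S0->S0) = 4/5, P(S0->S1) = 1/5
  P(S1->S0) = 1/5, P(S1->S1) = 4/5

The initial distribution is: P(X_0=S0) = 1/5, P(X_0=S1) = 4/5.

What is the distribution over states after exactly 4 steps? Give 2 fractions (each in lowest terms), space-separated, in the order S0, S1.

Answer: 1441/3125 1684/3125

Derivation:
Propagating the distribution step by step (d_{t+1} = d_t * P):
d_0 = (S0=1/5, S1=4/5)
  d_1[S0] = 1/5*4/5 + 4/5*1/5 = 8/25
  d_1[S1] = 1/5*1/5 + 4/5*4/5 = 17/25
d_1 = (S0=8/25, S1=17/25)
  d_2[S0] = 8/25*4/5 + 17/25*1/5 = 49/125
  d_2[S1] = 8/25*1/5 + 17/25*4/5 = 76/125
d_2 = (S0=49/125, S1=76/125)
  d_3[S0] = 49/125*4/5 + 76/125*1/5 = 272/625
  d_3[S1] = 49/125*1/5 + 76/125*4/5 = 353/625
d_3 = (S0=272/625, S1=353/625)
  d_4[S0] = 272/625*4/5 + 353/625*1/5 = 1441/3125
  d_4[S1] = 272/625*1/5 + 353/625*4/5 = 1684/3125
d_4 = (S0=1441/3125, S1=1684/3125)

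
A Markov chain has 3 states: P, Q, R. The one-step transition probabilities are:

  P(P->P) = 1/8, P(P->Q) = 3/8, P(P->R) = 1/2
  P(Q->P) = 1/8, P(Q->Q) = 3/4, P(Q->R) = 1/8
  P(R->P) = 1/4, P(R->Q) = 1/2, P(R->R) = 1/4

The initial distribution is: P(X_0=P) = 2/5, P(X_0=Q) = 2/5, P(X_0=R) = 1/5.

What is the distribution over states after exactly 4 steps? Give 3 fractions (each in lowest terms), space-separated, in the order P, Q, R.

Answer: 1553/10240 6549/10240 1069/5120

Derivation:
Propagating the distribution step by step (d_{t+1} = d_t * P):
d_0 = (P=2/5, Q=2/5, R=1/5)
  d_1[P] = 2/5*1/8 + 2/5*1/8 + 1/5*1/4 = 3/20
  d_1[Q] = 2/5*3/8 + 2/5*3/4 + 1/5*1/2 = 11/20
  d_1[R] = 2/5*1/2 + 2/5*1/8 + 1/5*1/4 = 3/10
d_1 = (P=3/20, Q=11/20, R=3/10)
  d_2[P] = 3/20*1/8 + 11/20*1/8 + 3/10*1/4 = 13/80
  d_2[Q] = 3/20*3/8 + 11/20*3/4 + 3/10*1/2 = 99/160
  d_2[R] = 3/20*1/2 + 11/20*1/8 + 3/10*1/4 = 7/32
d_2 = (P=13/80, Q=99/160, R=7/32)
  d_3[P] = 13/80*1/8 + 99/160*1/8 + 7/32*1/4 = 39/256
  d_3[Q] = 13/80*3/8 + 99/160*3/4 + 7/32*1/2 = 203/320
  d_3[R] = 13/80*1/2 + 99/160*1/8 + 7/32*1/4 = 273/1280
d_3 = (P=39/256, Q=203/320, R=273/1280)
  d_4[P] = 39/256*1/8 + 203/320*1/8 + 273/1280*1/4 = 1553/10240
  d_4[Q] = 39/256*3/8 + 203/320*3/4 + 273/1280*1/2 = 6549/10240
  d_4[R] = 39/256*1/2 + 203/320*1/8 + 273/1280*1/4 = 1069/5120
d_4 = (P=1553/10240, Q=6549/10240, R=1069/5120)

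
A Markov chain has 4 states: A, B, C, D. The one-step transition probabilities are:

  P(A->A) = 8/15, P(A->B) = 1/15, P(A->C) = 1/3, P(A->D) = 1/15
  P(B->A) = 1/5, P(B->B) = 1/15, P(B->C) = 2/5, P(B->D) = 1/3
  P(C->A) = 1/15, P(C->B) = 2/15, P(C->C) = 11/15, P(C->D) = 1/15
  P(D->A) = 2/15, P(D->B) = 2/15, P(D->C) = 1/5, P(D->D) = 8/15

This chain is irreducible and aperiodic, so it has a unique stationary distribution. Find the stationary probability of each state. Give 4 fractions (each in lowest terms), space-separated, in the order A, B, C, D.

The stationary distribution satisfies pi = pi * P, i.e.:
  pi_A = 8/15*pi_A + 1/5*pi_B + 1/15*pi_C + 2/15*pi_D
  pi_B = 1/15*pi_A + 1/15*pi_B + 2/15*pi_C + 2/15*pi_D
  pi_C = 1/3*pi_A + 2/5*pi_B + 11/15*pi_C + 1/5*pi_D
  pi_D = 1/15*pi_A + 1/3*pi_B + 1/15*pi_C + 8/15*pi_D
with normalization: pi_A + pi_B + pi_C + pi_D = 1.

Using the first 3 balance equations plus normalization, the linear system A*pi = b is:
  [-7/15, 1/5, 1/15, 2/15] . pi = 0
  [1/15, -14/15, 2/15, 2/15] . pi = 0
  [1/3, 2/5, -4/15, 1/5] . pi = 0
  [1, 1, 1, 1] . pi = 1

Solving yields:
  pi_A = 46/261
  pi_B = 119/1044
  pi_C = 19/36
  pi_D = 95/522

Verification (pi * P):
  46/261*8/15 + 119/1044*1/5 + 19/36*1/15 + 95/522*2/15 = 46/261 = pi_A  (ok)
  46/261*1/15 + 119/1044*1/15 + 19/36*2/15 + 95/522*2/15 = 119/1044 = pi_B  (ok)
  46/261*1/3 + 119/1044*2/5 + 19/36*11/15 + 95/522*1/5 = 19/36 = pi_C  (ok)
  46/261*1/15 + 119/1044*1/3 + 19/36*1/15 + 95/522*8/15 = 95/522 = pi_D  (ok)

Answer: 46/261 119/1044 19/36 95/522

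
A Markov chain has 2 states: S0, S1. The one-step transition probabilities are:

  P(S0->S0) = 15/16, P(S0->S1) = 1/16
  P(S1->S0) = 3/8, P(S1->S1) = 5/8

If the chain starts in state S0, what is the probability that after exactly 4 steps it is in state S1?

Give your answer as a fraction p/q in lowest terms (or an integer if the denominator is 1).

Answer: 8425/65536

Derivation:
Computing P^4 by repeated multiplication:
P^1 =
  S0: [15/16, 1/16]
  S1: [3/8, 5/8]
P^2 =
  S0: [231/256, 25/256]
  S1: [75/128, 53/128]
P^3 =
  S0: [3615/4096, 481/4096]
  S1: [1443/2048, 605/2048]
P^4 =
  S0: [57111/65536, 8425/65536]
  S1: [25275/32768, 7493/32768]

(P^4)[S0 -> S1] = 8425/65536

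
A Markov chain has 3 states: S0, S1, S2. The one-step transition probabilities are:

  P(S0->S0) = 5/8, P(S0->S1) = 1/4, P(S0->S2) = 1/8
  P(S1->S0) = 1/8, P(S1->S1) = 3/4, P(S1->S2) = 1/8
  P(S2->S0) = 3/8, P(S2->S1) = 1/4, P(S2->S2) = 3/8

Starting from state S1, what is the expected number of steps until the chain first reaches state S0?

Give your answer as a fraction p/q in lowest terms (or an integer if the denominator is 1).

Let h_i = expected steps to first reach S0 from state i.
Boundary: h_S0 = 0.
First-step equations for the other states:
  h_S1 = 1 + 1/8*h_S0 + 3/4*h_S1 + 1/8*h_S2
  h_S2 = 1 + 3/8*h_S0 + 1/4*h_S1 + 3/8*h_S2

Substituting h_S0 = 0 and rearranging gives the linear system (I - Q) h = 1:
  [1/4, -1/8] . (h_S1, h_S2) = 1
  [-1/4, 5/8] . (h_S1, h_S2) = 1

Solving yields:
  h_S1 = 6
  h_S2 = 4

Starting state is S1, so the expected hitting time is h_S1 = 6.

Answer: 6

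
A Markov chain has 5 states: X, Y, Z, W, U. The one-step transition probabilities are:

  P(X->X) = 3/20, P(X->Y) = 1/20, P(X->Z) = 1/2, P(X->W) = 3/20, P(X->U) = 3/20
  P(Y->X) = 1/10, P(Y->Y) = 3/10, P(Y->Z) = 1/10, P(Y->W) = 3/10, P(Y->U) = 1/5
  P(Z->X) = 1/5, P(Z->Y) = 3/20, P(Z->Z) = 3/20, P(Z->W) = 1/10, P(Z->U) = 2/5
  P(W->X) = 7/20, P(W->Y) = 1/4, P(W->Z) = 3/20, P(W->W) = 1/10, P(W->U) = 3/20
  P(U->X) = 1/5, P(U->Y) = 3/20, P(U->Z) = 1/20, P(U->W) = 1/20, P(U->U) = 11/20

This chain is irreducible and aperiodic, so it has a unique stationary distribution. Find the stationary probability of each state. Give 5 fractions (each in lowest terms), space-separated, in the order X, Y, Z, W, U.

The stationary distribution satisfies pi = pi * P, i.e.:
  pi_X = 3/20*pi_X + 1/10*pi_Y + 1/5*pi_Z + 7/20*pi_W + 1/5*pi_U
  pi_Y = 1/20*pi_X + 3/10*pi_Y + 3/20*pi_Z + 1/4*pi_W + 3/20*pi_U
  pi_Z = 1/2*pi_X + 1/10*pi_Y + 3/20*pi_Z + 3/20*pi_W + 1/20*pi_U
  pi_W = 3/20*pi_X + 3/10*pi_Y + 1/10*pi_Z + 1/10*pi_W + 1/20*pi_U
  pi_U = 3/20*pi_X + 1/5*pi_Y + 2/5*pi_Z + 3/20*pi_W + 11/20*pi_U
with normalization: pi_X + pi_Y + pi_Z + pi_W + pi_U = 1.

Using the first 4 balance equations plus normalization, the linear system A*pi = b is:
  [-17/20, 1/10, 1/5, 7/20, 1/5] . pi = 0
  [1/20, -7/10, 3/20, 1/4, 3/20] . pi = 0
  [1/2, 1/10, -17/20, 3/20, 1/20] . pi = 0
  [3/20, 3/10, 1/10, -9/10, 1/20] . pi = 0
  [1, 1, 1, 1, 1] . pi = 1

Solving yields:
  pi_X = 22064/114629
  pi_Y = 19339/114629
  pi_Z = 20086/114629
  pi_W = 14502/114629
  pi_U = 38638/114629

Verification (pi * P):
  22064/114629*3/20 + 19339/114629*1/10 + 20086/114629*1/5 + 14502/114629*7/20 + 38638/114629*1/5 = 22064/114629 = pi_X  (ok)
  22064/114629*1/20 + 19339/114629*3/10 + 20086/114629*3/20 + 14502/114629*1/4 + 38638/114629*3/20 = 19339/114629 = pi_Y  (ok)
  22064/114629*1/2 + 19339/114629*1/10 + 20086/114629*3/20 + 14502/114629*3/20 + 38638/114629*1/20 = 20086/114629 = pi_Z  (ok)
  22064/114629*3/20 + 19339/114629*3/10 + 20086/114629*1/10 + 14502/114629*1/10 + 38638/114629*1/20 = 14502/114629 = pi_W  (ok)
  22064/114629*3/20 + 19339/114629*1/5 + 20086/114629*2/5 + 14502/114629*3/20 + 38638/114629*11/20 = 38638/114629 = pi_U  (ok)

Answer: 22064/114629 19339/114629 20086/114629 14502/114629 38638/114629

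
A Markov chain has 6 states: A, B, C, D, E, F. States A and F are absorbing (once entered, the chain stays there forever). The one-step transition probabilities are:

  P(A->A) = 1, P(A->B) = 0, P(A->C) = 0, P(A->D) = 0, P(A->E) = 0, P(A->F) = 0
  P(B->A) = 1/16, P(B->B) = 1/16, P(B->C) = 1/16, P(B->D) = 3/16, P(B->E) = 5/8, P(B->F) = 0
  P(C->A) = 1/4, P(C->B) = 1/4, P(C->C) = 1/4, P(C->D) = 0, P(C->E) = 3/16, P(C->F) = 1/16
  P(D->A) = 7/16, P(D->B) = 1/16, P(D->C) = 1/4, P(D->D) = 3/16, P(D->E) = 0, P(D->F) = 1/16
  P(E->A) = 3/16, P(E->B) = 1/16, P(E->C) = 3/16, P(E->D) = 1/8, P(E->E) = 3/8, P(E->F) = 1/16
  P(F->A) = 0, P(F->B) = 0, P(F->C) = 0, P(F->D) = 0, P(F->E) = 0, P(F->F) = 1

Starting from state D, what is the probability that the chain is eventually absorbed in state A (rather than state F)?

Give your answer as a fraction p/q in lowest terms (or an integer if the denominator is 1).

Let a_i = P(absorbed in A | start in state i).
Boundary conditions: a_A = 1, a_F = 0.
For each transient state i, a_i = sum_j P(i->j) * a_j:
  a_B = 1/16*a_A + 1/16*a_B + 1/16*a_C + 3/16*a_D + 5/8*a_E + 0*a_F
  a_C = 1/4*a_A + 1/4*a_B + 1/4*a_C + 0*a_D + 3/16*a_E + 1/16*a_F
  a_D = 7/16*a_A + 1/16*a_B + 1/4*a_C + 3/16*a_D + 0*a_E + 1/16*a_F
  a_E = 3/16*a_A + 1/16*a_B + 3/16*a_C + 1/8*a_D + 3/8*a_E + 1/16*a_F

Substituting a_A = 1 and a_F = 0, rearrange to (I - Q) a = r where r[i] = P(i -> A):
  [15/16, -1/16, -3/16, -5/8] . (a_B, a_C, a_D, a_E) = 1/16
  [-1/4, 3/4, 0, -3/16] . (a_B, a_C, a_D, a_E) = 1/4
  [-1/16, -1/4, 13/16, 0] . (a_B, a_C, a_D, a_E) = 7/16
  [-1/16, -3/16, -1/8, 5/8] . (a_B, a_C, a_D, a_E) = 3/16

Solving yields:
  a_B = 1473/1799
  a_C = 4342/5397
  a_D = 4582/5397
  a_E = 4280/5397

Starting state is D, so the absorption probability is a_D = 4582/5397.

Answer: 4582/5397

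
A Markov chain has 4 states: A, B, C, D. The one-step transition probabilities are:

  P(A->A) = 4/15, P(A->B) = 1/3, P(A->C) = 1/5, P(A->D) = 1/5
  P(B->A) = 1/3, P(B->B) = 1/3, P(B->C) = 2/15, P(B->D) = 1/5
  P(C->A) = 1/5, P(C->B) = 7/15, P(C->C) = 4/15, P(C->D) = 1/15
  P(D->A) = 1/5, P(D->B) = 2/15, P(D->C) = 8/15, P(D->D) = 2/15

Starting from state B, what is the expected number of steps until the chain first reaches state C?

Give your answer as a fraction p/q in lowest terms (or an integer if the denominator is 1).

Let h_i = expected steps to first reach C from state i.
Boundary: h_C = 0.
First-step equations for the other states:
  h_A = 1 + 4/15*h_A + 1/3*h_B + 1/5*h_C + 1/5*h_D
  h_B = 1 + 1/3*h_A + 1/3*h_B + 2/15*h_C + 1/5*h_D
  h_D = 1 + 1/5*h_A + 2/15*h_B + 8/15*h_C + 2/15*h_D

Substituting h_C = 0 and rearranging gives the linear system (I - Q) h = 1:
  [11/15, -1/3, -1/5] . (h_A, h_B, h_D) = 1
  [-1/3, 2/3, -1/5] . (h_A, h_B, h_D) = 1
  [-1/5, -2/15, 13/15] . (h_A, h_B, h_D) = 1

Solving yields:
  h_A = 1800/437
  h_B = 1920/437
  h_D = 1215/437

Starting state is B, so the expected hitting time is h_B = 1920/437.

Answer: 1920/437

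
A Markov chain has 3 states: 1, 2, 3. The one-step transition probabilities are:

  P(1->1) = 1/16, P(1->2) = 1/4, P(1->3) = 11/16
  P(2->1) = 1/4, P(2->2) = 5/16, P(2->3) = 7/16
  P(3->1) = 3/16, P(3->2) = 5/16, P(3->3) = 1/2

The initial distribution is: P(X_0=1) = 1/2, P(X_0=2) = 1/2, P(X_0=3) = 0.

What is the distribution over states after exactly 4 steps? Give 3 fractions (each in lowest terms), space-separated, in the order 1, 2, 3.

Propagating the distribution step by step (d_{t+1} = d_t * P):
d_0 = (1=1/2, 2=1/2, 3=0)
  d_1[1] = 1/2*1/16 + 1/2*1/4 + 0*3/16 = 5/32
  d_1[2] = 1/2*1/4 + 1/2*5/16 + 0*5/16 = 9/32
  d_1[3] = 1/2*11/16 + 1/2*7/16 + 0*1/2 = 9/16
d_1 = (1=5/32, 2=9/32, 3=9/16)
  d_2[1] = 5/32*1/16 + 9/32*1/4 + 9/16*3/16 = 95/512
  d_2[2] = 5/32*1/4 + 9/32*5/16 + 9/16*5/16 = 155/512
  d_2[3] = 5/32*11/16 + 9/32*7/16 + 9/16*1/2 = 131/256
d_2 = (1=95/512, 2=155/512, 3=131/256)
  d_3[1] = 95/512*1/16 + 155/512*1/4 + 131/256*3/16 = 1501/8192
  d_3[2] = 95/512*1/4 + 155/512*5/16 + 131/256*5/16 = 2465/8192
  d_3[3] = 95/512*11/16 + 155/512*7/16 + 131/256*1/2 = 2113/4096
d_3 = (1=1501/8192, 2=2465/8192, 3=2113/4096)
  d_4[1] = 1501/8192*1/16 + 2465/8192*1/4 + 2113/4096*3/16 = 24039/131072
  d_4[2] = 1501/8192*1/4 + 2465/8192*5/16 + 2113/4096*5/16 = 39459/131072
  d_4[3] = 1501/8192*11/16 + 2465/8192*7/16 + 2113/4096*1/2 = 33787/65536
d_4 = (1=24039/131072, 2=39459/131072, 3=33787/65536)

Answer: 24039/131072 39459/131072 33787/65536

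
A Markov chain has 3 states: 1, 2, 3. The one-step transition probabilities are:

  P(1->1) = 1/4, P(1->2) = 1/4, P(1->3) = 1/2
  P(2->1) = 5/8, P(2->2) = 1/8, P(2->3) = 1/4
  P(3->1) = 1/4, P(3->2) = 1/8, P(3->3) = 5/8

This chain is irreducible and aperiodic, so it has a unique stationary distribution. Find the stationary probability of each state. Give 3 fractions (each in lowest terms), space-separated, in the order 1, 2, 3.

The stationary distribution satisfies pi = pi * P, i.e.:
  pi_1 = 1/4*pi_1 + 5/8*pi_2 + 1/4*pi_3
  pi_2 = 1/4*pi_1 + 1/8*pi_2 + 1/8*pi_3
  pi_3 = 1/2*pi_1 + 1/4*pi_2 + 5/8*pi_3
with normalization: pi_1 + pi_2 + pi_3 = 1.

Using the first 2 balance equations plus normalization, the linear system A*pi = b is:
  [-3/4, 5/8, 1/4] . pi = 0
  [1/4, -7/8, 1/8] . pi = 0
  [1, 1, 1] . pi = 1

Solving yields:
  pi_1 = 19/61
  pi_2 = 10/61
  pi_3 = 32/61

Verification (pi * P):
  19/61*1/4 + 10/61*5/8 + 32/61*1/4 = 19/61 = pi_1  (ok)
  19/61*1/4 + 10/61*1/8 + 32/61*1/8 = 10/61 = pi_2  (ok)
  19/61*1/2 + 10/61*1/4 + 32/61*5/8 = 32/61 = pi_3  (ok)

Answer: 19/61 10/61 32/61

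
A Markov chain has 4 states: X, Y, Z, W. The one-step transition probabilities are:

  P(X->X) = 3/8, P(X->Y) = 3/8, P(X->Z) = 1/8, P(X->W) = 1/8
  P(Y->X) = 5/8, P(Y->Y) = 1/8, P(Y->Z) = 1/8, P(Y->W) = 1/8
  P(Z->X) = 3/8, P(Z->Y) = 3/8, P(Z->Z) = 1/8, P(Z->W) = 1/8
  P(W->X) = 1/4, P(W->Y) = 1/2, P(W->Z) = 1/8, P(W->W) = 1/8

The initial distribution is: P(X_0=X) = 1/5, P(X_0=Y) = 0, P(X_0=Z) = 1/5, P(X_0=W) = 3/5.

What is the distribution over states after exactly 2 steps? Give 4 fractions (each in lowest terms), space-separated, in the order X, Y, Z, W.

Propagating the distribution step by step (d_{t+1} = d_t * P):
d_0 = (X=1/5, Y=0, Z=1/5, W=3/5)
  d_1[X] = 1/5*3/8 + 0*5/8 + 1/5*3/8 + 3/5*1/4 = 3/10
  d_1[Y] = 1/5*3/8 + 0*1/8 + 1/5*3/8 + 3/5*1/2 = 9/20
  d_1[Z] = 1/5*1/8 + 0*1/8 + 1/5*1/8 + 3/5*1/8 = 1/8
  d_1[W] = 1/5*1/8 + 0*1/8 + 1/5*1/8 + 3/5*1/8 = 1/8
d_1 = (X=3/10, Y=9/20, Z=1/8, W=1/8)
  d_2[X] = 3/10*3/8 + 9/20*5/8 + 1/8*3/8 + 1/8*1/4 = 151/320
  d_2[Y] = 3/10*3/8 + 9/20*1/8 + 1/8*3/8 + 1/8*1/2 = 89/320
  d_2[Z] = 3/10*1/8 + 9/20*1/8 + 1/8*1/8 + 1/8*1/8 = 1/8
  d_2[W] = 3/10*1/8 + 9/20*1/8 + 1/8*1/8 + 1/8*1/8 = 1/8
d_2 = (X=151/320, Y=89/320, Z=1/8, W=1/8)

Answer: 151/320 89/320 1/8 1/8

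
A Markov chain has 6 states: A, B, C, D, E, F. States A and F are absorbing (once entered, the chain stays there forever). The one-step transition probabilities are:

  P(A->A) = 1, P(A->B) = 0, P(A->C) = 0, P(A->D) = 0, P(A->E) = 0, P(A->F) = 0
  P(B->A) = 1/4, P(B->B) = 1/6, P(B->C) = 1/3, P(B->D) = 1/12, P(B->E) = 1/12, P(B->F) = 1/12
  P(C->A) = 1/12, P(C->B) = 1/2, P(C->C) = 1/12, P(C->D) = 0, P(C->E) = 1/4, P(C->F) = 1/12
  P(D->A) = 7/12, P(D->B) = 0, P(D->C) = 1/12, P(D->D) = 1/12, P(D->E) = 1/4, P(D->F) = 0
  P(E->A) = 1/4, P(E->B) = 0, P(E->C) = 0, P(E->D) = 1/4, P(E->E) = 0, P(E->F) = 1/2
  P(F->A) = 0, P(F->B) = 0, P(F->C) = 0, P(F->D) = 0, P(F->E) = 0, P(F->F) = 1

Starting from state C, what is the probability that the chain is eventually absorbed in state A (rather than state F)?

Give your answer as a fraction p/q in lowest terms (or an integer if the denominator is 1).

Answer: 991/1733

Derivation:
Let a_i = P(absorbed in A | start in state i).
Boundary conditions: a_A = 1, a_F = 0.
For each transient state i, a_i = sum_j P(i->j) * a_j:
  a_B = 1/4*a_A + 1/6*a_B + 1/3*a_C + 1/12*a_D + 1/12*a_E + 1/12*a_F
  a_C = 1/12*a_A + 1/2*a_B + 1/12*a_C + 0*a_D + 1/4*a_E + 1/12*a_F
  a_D = 7/12*a_A + 0*a_B + 1/12*a_C + 1/12*a_D + 1/4*a_E + 0*a_F
  a_E = 1/4*a_A + 0*a_B + 0*a_C + 1/4*a_D + 0*a_E + 1/2*a_F

Substituting a_A = 1 and a_F = 0, rearrange to (I - Q) a = r where r[i] = P(i -> A):
  [5/6, -1/3, -1/12, -1/12] . (a_B, a_C, a_D, a_E) = 1/4
  [-1/2, 11/12, 0, -1/4] . (a_B, a_C, a_D, a_E) = 1/12
  [0, -1/12, 11/12, -1/4] . (a_B, a_C, a_D, a_E) = 7/12
  [0, 0, -1/4, 1] . (a_B, a_C, a_D, a_E) = 1/4

Solving yields:
  a_B = 2271/3466
  a_C = 991/1733
  a_D = 1407/1733
  a_E = 785/1733

Starting state is C, so the absorption probability is a_C = 991/1733.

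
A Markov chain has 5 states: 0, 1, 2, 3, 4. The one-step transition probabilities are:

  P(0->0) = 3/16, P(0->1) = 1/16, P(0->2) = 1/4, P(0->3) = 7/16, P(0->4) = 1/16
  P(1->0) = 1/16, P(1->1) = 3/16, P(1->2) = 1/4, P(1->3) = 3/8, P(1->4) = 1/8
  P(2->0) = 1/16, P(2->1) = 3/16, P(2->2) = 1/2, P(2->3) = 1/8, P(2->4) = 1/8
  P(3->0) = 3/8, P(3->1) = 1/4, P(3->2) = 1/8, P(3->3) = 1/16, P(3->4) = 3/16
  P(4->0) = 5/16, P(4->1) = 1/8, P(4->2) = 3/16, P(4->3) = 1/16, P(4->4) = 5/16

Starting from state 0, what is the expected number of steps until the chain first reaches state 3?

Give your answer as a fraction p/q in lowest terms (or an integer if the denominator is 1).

Let h_i = expected steps to first reach 3 from state i.
Boundary: h_3 = 0.
First-step equations for the other states:
  h_0 = 1 + 3/16*h_0 + 1/16*h_1 + 1/4*h_2 + 7/16*h_3 + 1/16*h_4
  h_1 = 1 + 1/16*h_0 + 3/16*h_1 + 1/4*h_2 + 3/8*h_3 + 1/8*h_4
  h_2 = 1 + 1/16*h_0 + 3/16*h_1 + 1/2*h_2 + 1/8*h_3 + 1/8*h_4
  h_4 = 1 + 5/16*h_0 + 1/8*h_1 + 3/16*h_2 + 1/16*h_3 + 5/16*h_4

Substituting h_3 = 0 and rearranging gives the linear system (I - Q) h = 1:
  [13/16, -1/16, -1/4, -1/16] . (h_0, h_1, h_2, h_4) = 1
  [-1/16, 13/16, -1/4, -1/8] . (h_0, h_1, h_2, h_4) = 1
  [-1/16, -3/16, 1/2, -1/8] . (h_0, h_1, h_2, h_4) = 1
  [-5/16, -1/8, -3/16, 11/16] . (h_0, h_1, h_2, h_4) = 1

Solving yields:
  h_0 = 8080/2289
  h_1 = 2976/763
  h_2 = 3968/763
  h_4 = 1696/327

Starting state is 0, so the expected hitting time is h_0 = 8080/2289.

Answer: 8080/2289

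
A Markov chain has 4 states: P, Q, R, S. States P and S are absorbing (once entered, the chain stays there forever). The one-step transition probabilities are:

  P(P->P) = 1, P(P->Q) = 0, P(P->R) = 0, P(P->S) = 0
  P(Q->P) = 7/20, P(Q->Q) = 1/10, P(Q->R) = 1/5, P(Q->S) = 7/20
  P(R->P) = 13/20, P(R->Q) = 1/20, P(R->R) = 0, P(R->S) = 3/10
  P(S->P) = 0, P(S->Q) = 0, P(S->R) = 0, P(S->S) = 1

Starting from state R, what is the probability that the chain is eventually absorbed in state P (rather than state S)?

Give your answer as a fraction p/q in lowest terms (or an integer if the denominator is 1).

Answer: 241/356

Derivation:
Let a_i = P(absorbed in P | start in state i).
Boundary conditions: a_P = 1, a_S = 0.
For each transient state i, a_i = sum_j P(i->j) * a_j:
  a_Q = 7/20*a_P + 1/10*a_Q + 1/5*a_R + 7/20*a_S
  a_R = 13/20*a_P + 1/20*a_Q + 0*a_R + 3/10*a_S

Substituting a_P = 1 and a_S = 0, rearrange to (I - Q) a = r where r[i] = P(i -> P):
  [9/10, -1/5] . (a_Q, a_R) = 7/20
  [-1/20, 1] . (a_Q, a_R) = 13/20

Solving yields:
  a_Q = 48/89
  a_R = 241/356

Starting state is R, so the absorption probability is a_R = 241/356.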